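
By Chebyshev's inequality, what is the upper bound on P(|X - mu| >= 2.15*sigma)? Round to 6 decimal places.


P <= 1/k^2
k^2 = 2.15^2 = 4.6225
1/k^2 = 1 / 4.6225 = 400/1849 ≈ 0.21633315

0.216333


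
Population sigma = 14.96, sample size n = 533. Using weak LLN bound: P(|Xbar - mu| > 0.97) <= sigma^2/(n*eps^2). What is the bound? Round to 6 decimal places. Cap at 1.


bound = min(1, sigma^2/(n*eps^2))
sigma^2 = 14.96^2 = 223.8016
n*eps^2 = 533 * 0.97^2 = 533 * 0.9409 = 501.4997
sigma^2/(n*eps^2) = 223.8016 / 501.4997 ≈ 0.44626467

0.446265


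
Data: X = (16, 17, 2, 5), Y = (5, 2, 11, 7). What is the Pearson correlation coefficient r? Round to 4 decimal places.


r = sum((xi-xbar)(yi-ybar)) / sqrt(sum((xi-xbar)^2) * sum((yi-ybar)^2))
n = 4, xbar = 40/4 = 10, ybar = 25/4 = 6.25
Sxy = sum((xi-xbar)(yi-ybar)) = -79
Sxx = sum((xi-xbar)^2) = 174
Syy = sum((yi-ybar)^2) = 42.75
sqrt(Sxx*Syy) ≈ 86.246739
r = Sxy / sqrt(Sxx*Syy) = -79 / 86.246739 ≈ -0.915977

-0.9160


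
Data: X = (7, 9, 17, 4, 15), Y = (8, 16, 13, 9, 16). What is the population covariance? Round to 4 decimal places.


Cov = (1/n)*sum((xi-xbar)(yi-ybar))
n = 5, xbar = 52/5 = 10.4, ybar = 62/5 = 12.4
sum((xi-xbar)(yi-ybar)) = 52.2
Cov = 52.2 / 5 = 10.44

10.4400


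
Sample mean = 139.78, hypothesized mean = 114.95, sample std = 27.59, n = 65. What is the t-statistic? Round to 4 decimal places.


t = (xbar - mu0) / (s/sqrt(n))
xbar - mu0 = 139.78 - 114.95 = 24.83
sqrt(65) ≈ 8.06225775
s/sqrt(n) = 27.59 / 8.06225775 ≈ 3.42211833
t = 24.83 / 3.42211833 ≈ 7.255740

7.2557


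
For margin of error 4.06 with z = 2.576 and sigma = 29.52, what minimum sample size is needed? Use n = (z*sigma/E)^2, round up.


z*sigma/E = 2.576 * 29.52 / 4.06 = 67896/3625 ≈ 18.729931
(z*sigma/E)^2 ≈ 350.810317
round up: n = 351

351


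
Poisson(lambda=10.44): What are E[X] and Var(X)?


E[X] = Var(X) = lambda = 10.44

10.44, 10.44


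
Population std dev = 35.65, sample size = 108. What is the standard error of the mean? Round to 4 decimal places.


SE = sigma / sqrt(n)
sqrt(108) ≈ 10.392305
SE = 35.65 / 10.392305 ≈ 3.430423

3.4304


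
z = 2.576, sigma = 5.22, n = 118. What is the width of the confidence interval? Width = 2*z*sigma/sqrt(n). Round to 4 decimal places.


width = 2*z*sigma/sqrt(n)
2*z*sigma = 2 * 2.576 * 5.22 = 26.89344
sqrt(118) ≈ 10.862780
width = 26.89344 / 10.862780 ≈ 2.475742

2.4757


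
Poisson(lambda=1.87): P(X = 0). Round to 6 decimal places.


P = e^(-lam) * lam^k / k!
e^(-1.87) ≈ 0.1541237
lam^k = 1.87^0 = 1
k! = 0! = 1
P = 0.1541237 * 1 / 1 ≈ 0.154124

0.154124


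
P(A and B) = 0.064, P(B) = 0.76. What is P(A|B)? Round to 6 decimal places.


P(A|B) = P(A and B) / P(B) = 0.064 / 0.76 = 8/95 ≈ 0.08421053

0.084211


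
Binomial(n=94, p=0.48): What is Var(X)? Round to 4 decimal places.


Var = n*p*(1-p) = 94 * 0.48 * 0.52 = 23.4624

23.4624


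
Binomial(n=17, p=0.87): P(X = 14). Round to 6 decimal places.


P = C(n,k) * p^k * (1-p)^(n-k)
C(17,14) = 680
p^k = 0.87^14 ≈ 0.1423212
(1-p)^(n-k) = 0.13^3 = 0.002197
P = 680 * 0.1423212 * 0.002197 ≈ 0.212622

0.212622


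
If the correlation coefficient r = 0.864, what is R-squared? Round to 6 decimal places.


R^2 = r^2 = (0.864)^2 = 0.746496

0.746496


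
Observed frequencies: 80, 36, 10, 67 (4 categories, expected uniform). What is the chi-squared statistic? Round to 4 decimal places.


chi2 = sum((O-E)^2/E), E = total/4
total = 193, E = 193/4 = 48.25
(80 - 48.25)^2 / 48.25 = 1008.0625 / 48.25 = 16129/772 ≈ 20.892487
(36 - 48.25)^2 / 48.25 = 150.0625 / 48.25 = 2401/772 ≈ 3.110104
(10 - 48.25)^2 / 48.25 = 1463.0625 / 48.25 = 23409/772 ≈ 30.322539
(67 - 48.25)^2 / 48.25 = 351.5625 / 48.25 = 5625/772 ≈ 7.286269
chi2 = 11891/193 ≈ 61.611399

61.6114


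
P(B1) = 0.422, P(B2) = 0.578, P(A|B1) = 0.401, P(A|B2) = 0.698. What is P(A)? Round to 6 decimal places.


P(A) = P(A|B1)*P(B1) + P(A|B2)*P(B2)
P(A|B1)*P(B1) = 0.401 * 0.422 = 0.169222
P(A|B2)*P(B2) = 0.698 * 0.578 = 0.403444
P(A) = 0.169222 + 0.403444 = 0.572666

0.572666


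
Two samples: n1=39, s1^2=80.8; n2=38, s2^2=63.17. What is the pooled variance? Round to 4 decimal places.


sp^2 = ((n1-1)*s1^2 + (n2-1)*s2^2)/(n1+n2-2)
(n1-1)*s1^2 = 38 * 80.8 = 3070.4
(n2-1)*s2^2 = 37 * 63.17 = 2337.29
numerator = 3070.4 + 2337.29 = 5407.69
n1+n2-2 = 75
sp^2 = 5407.69 / 75 = 540769/7500 ≈ 72.102533

72.1025


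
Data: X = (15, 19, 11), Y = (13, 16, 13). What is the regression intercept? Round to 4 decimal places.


a = ybar - b*xbar, where b = sum((xi-xbar)(yi-ybar)) / sum((xi-xbar)^2)
n = 3, xbar = 45/3 = 15, ybar = 42/3 = 14
Sxy = sum((xi-xbar)(yi-ybar)) = 12
Sxx = sum((xi-xbar)^2) = 32
b = Sxy / Sxx = 0.375
a = 14 - 0.375 * 15 = 8.375

8.3750


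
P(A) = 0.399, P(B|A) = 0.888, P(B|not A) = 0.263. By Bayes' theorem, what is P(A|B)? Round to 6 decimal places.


P(A|B) = P(B|A)*P(A) / P(B), P(B) = P(B|A)*P(A) + P(B|not A)*P(not A)
P(B|A)*P(A) = 0.888 * 0.399 = 0.354312
P(B|not A)*P(not A) = 0.263 * 0.601 = 0.158063
P(B) = 0.354312 + 0.158063 = 0.512375
P(A|B) = 0.354312 / 0.512375 ≈ 0.69150915

0.691509


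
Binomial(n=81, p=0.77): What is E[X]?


E[X] = n*p = 81 * 0.77 = 62.37

62.37


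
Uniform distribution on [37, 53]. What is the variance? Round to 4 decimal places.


Var = (b-a)^2 / 12
(b-a)^2 = (53 - 37)^2 = 256
Var = 256/12 ≈ 21.333333

21.3333


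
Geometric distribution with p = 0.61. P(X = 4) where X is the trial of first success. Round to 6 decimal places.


P = (1-p)^(k-1) * p
(1-p)^(k-1) = 0.39^3 = 0.059319
P = 0.059319 * 0.61 = 0.03618459

0.036185


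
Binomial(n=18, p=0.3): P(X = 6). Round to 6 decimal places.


P = C(n,k) * p^k * (1-p)^(n-k)
C(18,6) = 18564
p^k = 0.3^6 = 0.000729
(1-p)^(n-k) = 0.7^12 ≈ 0.01384129
P = 18564 * 0.000729 * 0.01384129 ≈ 0.187316

0.187316


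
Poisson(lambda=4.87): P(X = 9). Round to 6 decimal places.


P = e^(-lam) * lam^k / k!
e^(-4.87) ≈ 0.007673365
lam^k = 4.87^9 ≈ 1540851.022626
k! = 9! = 362880
P = 0.007673365 * 1540851.022626 / 362880 ≈ 0.032582

0.032582


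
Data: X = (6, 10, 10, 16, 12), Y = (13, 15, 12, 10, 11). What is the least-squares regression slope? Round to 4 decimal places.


b = sum((xi-xbar)(yi-ybar)) / sum((xi-xbar)^2)
n = 5, xbar = 54/5 = 10.8, ybar = 61/5 = 12.2
Sxy = sum((xi-xbar)(yi-ybar)) = -18.8
Sxx = sum((xi-xbar)^2) = 52.8
b = Sxy / Sxx = -47/132 ≈ -0.356061

-0.3561


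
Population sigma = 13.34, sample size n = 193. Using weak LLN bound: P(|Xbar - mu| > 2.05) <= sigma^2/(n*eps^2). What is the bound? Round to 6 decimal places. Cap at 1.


bound = min(1, sigma^2/(n*eps^2))
sigma^2 = 13.34^2 = 177.9556
n*eps^2 = 193 * 2.05^2 = 193 * 4.2025 = 811.0825
sigma^2/(n*eps^2) = 177.9556 / 811.0825 ≈ 0.21940505

0.219405


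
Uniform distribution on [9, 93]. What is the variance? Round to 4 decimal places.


Var = (b-a)^2 / 12
(b-a)^2 = (93 - 9)^2 = 7056
Var = 7056/12 = 588

588.0000


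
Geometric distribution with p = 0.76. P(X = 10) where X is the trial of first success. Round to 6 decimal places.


P = (1-p)^(k-1) * p
(1-p)^(k-1) = 0.24^9 ≈ 0.000002641808
P = 0.000002641808 * 0.76 ≈ 0.000002007774

0.000002


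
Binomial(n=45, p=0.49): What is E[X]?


E[X] = n*p = 45 * 0.49 = 22.05

22.05


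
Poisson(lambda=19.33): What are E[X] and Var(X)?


E[X] = Var(X) = lambda = 19.33

19.33, 19.33


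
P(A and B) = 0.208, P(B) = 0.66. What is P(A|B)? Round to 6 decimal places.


P(A|B) = P(A and B) / P(B) = 0.208 / 0.66 = 52/165 ≈ 0.31515152

0.315152


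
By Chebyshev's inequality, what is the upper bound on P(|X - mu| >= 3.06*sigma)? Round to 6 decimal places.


P <= 1/k^2
k^2 = 3.06^2 = 9.3636
1/k^2 = 1 / 9.3636 ≈ 0.10679653

0.106797


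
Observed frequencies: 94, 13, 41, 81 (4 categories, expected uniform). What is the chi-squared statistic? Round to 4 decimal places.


chi2 = sum((O-E)^2/E), E = total/4
total = 229, E = 229/4 = 57.25
(94 - 57.25)^2 / 57.25 = 1350.5625 / 57.25 = 21609/916 ≈ 23.590611
(13 - 57.25)^2 / 57.25 = 1958.0625 / 57.25 = 31329/916 ≈ 34.201965
(41 - 57.25)^2 / 57.25 = 264.0625 / 57.25 = 4225/916 ≈ 4.612445
(81 - 57.25)^2 / 57.25 = 564.0625 / 57.25 = 9025/916 ≈ 9.852620
chi2 = 16547/229 ≈ 72.257642

72.2576


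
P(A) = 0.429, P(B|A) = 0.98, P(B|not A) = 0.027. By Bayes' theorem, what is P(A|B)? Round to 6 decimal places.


P(A|B) = P(B|A)*P(A) / P(B), P(B) = P(B|A)*P(A) + P(B|not A)*P(not A)
P(B|A)*P(A) = 0.98 * 0.429 = 0.42042
P(B|not A)*P(not A) = 0.027 * 0.571 = 0.015417
P(B) = 0.42042 + 0.015417 = 0.435837
P(A|B) = 0.42042 / 0.435837 ≈ 0.96462668

0.964627


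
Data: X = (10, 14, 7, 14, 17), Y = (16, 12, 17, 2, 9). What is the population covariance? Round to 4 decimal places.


Cov = (1/n)*sum((xi-xbar)(yi-ybar))
n = 5, xbar = 62/5 = 12.4, ybar = 56/5 = 11.2
sum((xi-xbar)(yi-ybar)) = -66.4
Cov = -66.4 / 5 = -13.28

-13.2800


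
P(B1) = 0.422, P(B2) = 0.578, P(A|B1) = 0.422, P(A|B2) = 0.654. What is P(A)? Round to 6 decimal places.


P(A) = P(A|B1)*P(B1) + P(A|B2)*P(B2)
P(A|B1)*P(B1) = 0.422 * 0.422 = 0.178084
P(A|B2)*P(B2) = 0.654 * 0.578 = 0.378012
P(A) = 0.178084 + 0.378012 = 0.556096

0.556096


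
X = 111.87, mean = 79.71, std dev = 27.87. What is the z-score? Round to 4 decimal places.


z = (X - mu) / sigma
X - mu = 111.87 - 79.71 = 32.16
z = 32.16 / 27.87 = 1072/929 ≈ 1.153929

1.1539


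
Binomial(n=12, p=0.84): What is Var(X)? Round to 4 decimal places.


Var = n*p*(1-p) = 12 * 0.84 * 0.16 = 1.6128

1.6128


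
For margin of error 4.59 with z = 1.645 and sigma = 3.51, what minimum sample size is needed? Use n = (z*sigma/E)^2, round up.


z*sigma/E = 1.645 * 3.51 / 4.59 = 4277/3400 ≈ 1.257941
(z*sigma/E)^2 ≈ 1.582416
round up: n = 2

2


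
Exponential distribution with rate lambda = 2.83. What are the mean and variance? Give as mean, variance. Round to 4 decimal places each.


mean = 1/lam, var = 1/lam^2
mean = 1 / 2.83 = 100/283 ≈ 0.353357
lam^2 = 2.83^2 = 8.0089
var = 1 / 8.0089 ≈ 0.124861

0.3534, 0.1249


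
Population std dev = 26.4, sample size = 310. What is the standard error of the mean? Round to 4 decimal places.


SE = sigma / sqrt(n)
sqrt(310) ≈ 17.606817
SE = 26.4 / 17.606817 ≈ 1.499419

1.4994


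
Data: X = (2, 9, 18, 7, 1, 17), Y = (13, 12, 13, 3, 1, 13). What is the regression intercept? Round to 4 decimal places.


a = ybar - b*xbar, where b = sum((xi-xbar)(yi-ybar)) / sum((xi-xbar)^2)
n = 6, xbar = 54/6 = 9, ybar = 55/6 ≈ 9.166667
Sxy = sum((xi-xbar)(yi-ybar)) = 116
Sxx = sum((xi-xbar)^2) = 262
b = Sxy / Sxx = 58/131 ≈ 0.442748
a = 9.166667 - 0.442748 * 9 = 4073/786 ≈ 5.181934

5.1819


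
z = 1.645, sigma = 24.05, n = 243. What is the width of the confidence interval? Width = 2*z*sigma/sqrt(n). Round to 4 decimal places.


width = 2*z*sigma/sqrt(n)
2*z*sigma = 2 * 1.645 * 24.05 = 79.1245
sqrt(243) ≈ 15.588457
width = 79.1245 / 15.588457 ≈ 5.075839

5.0758


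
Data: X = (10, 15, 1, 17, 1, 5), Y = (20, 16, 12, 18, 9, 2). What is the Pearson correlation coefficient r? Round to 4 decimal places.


r = sum((xi-xbar)(yi-ybar)) / sqrt(sum((xi-xbar)^2) * sum((yi-ybar)^2))
n = 6, xbar = 49/6 ≈ 8.166667, ybar = 77/6 ≈ 12.833333
Sxy = sum((xi-xbar)(yi-ybar)) = 889/6 ≈ 148.166667
Sxx = sum((xi-xbar)^2) = 1445/6 ≈ 240.833333
Syy = sum((yi-ybar)^2) = 1325/6 ≈ 220.833333
sqrt(Sxx*Syy) ≈ 230.616625
r = Sxy / sqrt(Sxx*Syy) = 148.166667 / 230.616625 ≈ 0.642480

0.6425


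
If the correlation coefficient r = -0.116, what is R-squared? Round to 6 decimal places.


R^2 = r^2 = (-0.116)^2 = 0.013456

0.013456


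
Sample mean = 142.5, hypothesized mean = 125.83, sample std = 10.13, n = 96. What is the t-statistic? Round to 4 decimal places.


t = (xbar - mu0) / (s/sqrt(n))
xbar - mu0 = 142.5 - 125.83 = 16.67
sqrt(96) ≈ 9.79795897
s/sqrt(n) = 10.13 / 9.79795897 ≈ 1.03388880
t = 16.67 / 1.03388880 ≈ 16.123591

16.1236


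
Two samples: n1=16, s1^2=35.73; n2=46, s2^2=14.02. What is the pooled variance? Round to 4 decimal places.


sp^2 = ((n1-1)*s1^2 + (n2-1)*s2^2)/(n1+n2-2)
(n1-1)*s1^2 = 15 * 35.73 = 535.95
(n2-1)*s2^2 = 45 * 14.02 = 630.9
numerator = 535.95 + 630.9 = 1166.85
n1+n2-2 = 60
sp^2 = 1166.85 / 60 = 19.4475

19.4475


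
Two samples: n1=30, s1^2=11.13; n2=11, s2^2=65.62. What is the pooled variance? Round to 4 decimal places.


sp^2 = ((n1-1)*s1^2 + (n2-1)*s2^2)/(n1+n2-2)
(n1-1)*s1^2 = 29 * 11.13 = 322.77
(n2-1)*s2^2 = 10 * 65.62 = 656.2
numerator = 322.77 + 656.2 = 978.97
n1+n2-2 = 39
sp^2 = 978.97 / 39 = 97897/3900 ≈ 25.101795

25.1018


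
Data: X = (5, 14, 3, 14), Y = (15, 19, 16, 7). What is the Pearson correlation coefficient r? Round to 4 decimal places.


r = sum((xi-xbar)(yi-ybar)) / sqrt(sum((xi-xbar)^2) * sum((yi-ybar)^2))
n = 4, xbar = 36/4 = 9, ybar = 57/4 = 14.25
Sxy = sum((xi-xbar)(yi-ybar)) = -26
Sxx = sum((xi-xbar)^2) = 102
Syy = sum((yi-ybar)^2) = 78.75
sqrt(Sxx*Syy) ≈ 89.624215
r = Sxy / sqrt(Sxx*Syy) = -26 / 89.624215 ≈ -0.290100

-0.2901


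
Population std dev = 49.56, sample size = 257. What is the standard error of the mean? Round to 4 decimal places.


SE = sigma / sqrt(n)
sqrt(257) ≈ 16.031220
SE = 49.56 / 16.031220 ≈ 3.091468

3.0915


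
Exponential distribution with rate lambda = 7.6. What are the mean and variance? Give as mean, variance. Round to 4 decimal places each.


mean = 1/lam, var = 1/lam^2
mean = 1 / 7.6 = 5/38 ≈ 0.131579
lam^2 = 7.6^2 = 57.76
var = 1 / 57.76 = 25/1444 ≈ 0.017313

0.1316, 0.0173


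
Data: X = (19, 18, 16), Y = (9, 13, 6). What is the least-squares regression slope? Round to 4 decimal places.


b = sum((xi-xbar)(yi-ybar)) / sum((xi-xbar)^2)
n = 3, xbar = 53/3 ≈ 17.666667, ybar = 28/3 ≈ 9.333333
Sxy = sum((xi-xbar)(yi-ybar)) = 19/3 ≈ 6.333333
Sxx = sum((xi-xbar)^2) = 14/3 ≈ 4.666667
b = Sxy / Sxx = 19/14 ≈ 1.357143

1.3571


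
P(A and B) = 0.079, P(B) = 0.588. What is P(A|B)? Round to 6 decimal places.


P(A|B) = P(A and B) / P(B) = 0.079 / 0.588 = 79/588 ≈ 0.13435374

0.134354


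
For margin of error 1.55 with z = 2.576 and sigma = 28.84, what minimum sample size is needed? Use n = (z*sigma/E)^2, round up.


z*sigma/E = 2.576 * 28.84 / 1.55 ≈ 47.930219
(z*sigma/E)^2 ≈ 2297.305927
round up: n = 2298

2298


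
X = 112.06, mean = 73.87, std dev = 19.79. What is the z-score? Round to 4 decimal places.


z = (X - mu) / sigma
X - mu = 112.06 - 73.87 = 38.19
z = 38.19 / 19.79 = 3819/1979 ≈ 1.929763

1.9298


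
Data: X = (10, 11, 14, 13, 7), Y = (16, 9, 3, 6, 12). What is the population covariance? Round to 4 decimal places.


Cov = (1/n)*sum((xi-xbar)(yi-ybar))
n = 5, xbar = 55/5 = 11, ybar = 46/5 = 9.2
sum((xi-xbar)(yi-ybar)) = -43
Cov = -43 / 5 = -8.6

-8.6000


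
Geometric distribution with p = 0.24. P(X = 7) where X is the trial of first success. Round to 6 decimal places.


P = (1-p)^(k-1) * p
(1-p)^(k-1) = 0.76^6 ≈ 0.1926999
P = 0.1926999 * 0.24 ≈ 0.04624798

0.046248


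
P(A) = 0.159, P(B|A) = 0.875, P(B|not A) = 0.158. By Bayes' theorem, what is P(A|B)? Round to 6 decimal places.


P(A|B) = P(B|A)*P(A) / P(B), P(B) = P(B|A)*P(A) + P(B|not A)*P(not A)
P(B|A)*P(A) = 0.875 * 0.159 = 0.139125
P(B|not A)*P(not A) = 0.158 * 0.841 = 0.132878
P(B) = 0.139125 + 0.132878 = 0.272003
P(A|B) = 0.139125 / 0.272003 ≈ 0.51148333

0.511483


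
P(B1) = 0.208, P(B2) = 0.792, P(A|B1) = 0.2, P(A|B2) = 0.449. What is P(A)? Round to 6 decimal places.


P(A) = P(A|B1)*P(B1) + P(A|B2)*P(B2)
P(A|B1)*P(B1) = 0.2 * 0.208 = 0.0416
P(A|B2)*P(B2) = 0.449 * 0.792 = 0.355608
P(A) = 0.0416 + 0.355608 = 0.397208

0.397208


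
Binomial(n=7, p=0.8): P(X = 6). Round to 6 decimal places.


P = C(n,k) * p^k * (1-p)^(n-k)
C(7,6) = 7
p^k = 0.8^6 = 0.262144
(1-p)^(n-k) = 0.2^1 = 0.2
P = 7 * 0.262144 * 0.2 ≈ 0.367002

0.367002


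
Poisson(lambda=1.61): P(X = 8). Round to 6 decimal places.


P = e^(-lam) * lam^k / k!
e^(-1.61) ≈ 0.1998876
lam^k = 1.61^8 ≈ 45.144725
k! = 8! = 40320
P = 0.1998876 * 45.144725 / 40320 ≈ 0.000224

0.000224


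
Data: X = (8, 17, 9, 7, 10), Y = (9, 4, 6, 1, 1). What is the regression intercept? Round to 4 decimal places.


a = ybar - b*xbar, where b = sum((xi-xbar)(yi-ybar)) / sum((xi-xbar)^2)
n = 5, xbar = 51/5 = 10.2, ybar = 21/5 = 4.2
Sxy = sum((xi-xbar)(yi-ybar)) = -3.2
Sxx = sum((xi-xbar)^2) = 62.8
b = Sxy / Sxx = -8/157 ≈ -0.050955
a = 4.2 - (-0.050955) * 10.2 = 741/157 ≈ 4.719745

4.7197


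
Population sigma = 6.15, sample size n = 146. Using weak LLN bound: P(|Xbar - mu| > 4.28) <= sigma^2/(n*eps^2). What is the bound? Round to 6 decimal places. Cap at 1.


bound = min(1, sigma^2/(n*eps^2))
sigma^2 = 6.15^2 = 37.8225
n*eps^2 = 146 * 4.28^2 = 146 * 18.3184 = 2674.4864
sigma^2/(n*eps^2) = 37.8225 / 2674.4864 ≈ 0.01414197

0.014142


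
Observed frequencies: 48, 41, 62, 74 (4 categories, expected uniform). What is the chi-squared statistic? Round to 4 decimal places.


chi2 = sum((O-E)^2/E), E = total/4
total = 225, E = 225/4 = 56.25
(48 - 56.25)^2 / 56.25 = 68.0625 / 56.25 = 1.21
(41 - 56.25)^2 / 56.25 = 232.5625 / 56.25 = 3721/900 ≈ 4.134444
(62 - 56.25)^2 / 56.25 = 33.0625 / 56.25 = 529/900 ≈ 0.587778
(74 - 56.25)^2 / 56.25 = 315.0625 / 56.25 = 5041/900 ≈ 5.601111
chi2 = 173/15 ≈ 11.533333

11.5333


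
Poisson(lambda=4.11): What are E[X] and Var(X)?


E[X] = Var(X) = lambda = 4.11

4.11, 4.11


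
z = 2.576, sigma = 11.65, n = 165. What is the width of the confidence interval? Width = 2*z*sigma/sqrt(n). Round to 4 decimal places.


width = 2*z*sigma/sqrt(n)
2*z*sigma = 2 * 2.576 * 11.65 = 60.0208
sqrt(165) ≈ 12.845233
width = 60.0208 / 12.845233 ≈ 4.672613

4.6726


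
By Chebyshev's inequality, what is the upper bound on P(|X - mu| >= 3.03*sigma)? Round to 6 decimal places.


P <= 1/k^2
k^2 = 3.03^2 = 9.1809
1/k^2 = 1 / 9.1809 ≈ 0.10892178

0.108922


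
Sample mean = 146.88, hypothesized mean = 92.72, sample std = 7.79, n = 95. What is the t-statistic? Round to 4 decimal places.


t = (xbar - mu0) / (s/sqrt(n))
xbar - mu0 = 146.88 - 92.72 = 54.16
sqrt(95) ≈ 9.74679434
s/sqrt(n) = 7.79 / 9.74679434 ≈ 0.79923714
t = 54.16 / 0.79923714 ≈ 67.764619

67.7646


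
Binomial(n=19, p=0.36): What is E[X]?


E[X] = n*p = 19 * 0.36 = 6.84

6.84


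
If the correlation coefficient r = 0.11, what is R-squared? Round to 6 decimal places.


R^2 = r^2 = (0.11)^2 = 0.0121

0.012100


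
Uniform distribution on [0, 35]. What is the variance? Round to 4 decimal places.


Var = (b-a)^2 / 12
(b-a)^2 = (35 - 0)^2 = 1225
Var = 1225/12 ≈ 102.083333

102.0833


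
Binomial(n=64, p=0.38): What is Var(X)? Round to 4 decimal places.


Var = n*p*(1-p) = 64 * 0.38 * 0.62 = 15.0784

15.0784


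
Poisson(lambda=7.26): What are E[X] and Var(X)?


E[X] = Var(X) = lambda = 7.26

7.26, 7.26


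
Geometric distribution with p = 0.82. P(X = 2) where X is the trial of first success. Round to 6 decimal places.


P = (1-p)^(k-1) * p
(1-p)^(k-1) = 0.18^1 = 0.18
P = 0.18 * 0.82 = 0.1476

0.147600


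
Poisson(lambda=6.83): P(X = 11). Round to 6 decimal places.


P = e^(-lam) * lam^k / k!
e^(-6.83) ≈ 0.001080858
lam^k = 6.83^11 ≈ 1508786329.679440
k! = 11! = 39916800
P = 0.001080858 * 1508786329.679440 / 39916800 ≈ 0.040855

0.040855


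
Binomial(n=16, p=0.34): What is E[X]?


E[X] = n*p = 16 * 0.34 = 5.44

5.44


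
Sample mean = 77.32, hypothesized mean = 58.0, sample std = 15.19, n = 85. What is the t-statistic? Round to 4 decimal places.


t = (xbar - mu0) / (s/sqrt(n))
xbar - mu0 = 77.32 - 58.0 = 19.32
sqrt(85) ≈ 9.21954446
s/sqrt(n) = 15.19 / 9.21954446 ≈ 1.64758683
t = 19.32 / 1.64758683 ≈ 11.726241

11.7262


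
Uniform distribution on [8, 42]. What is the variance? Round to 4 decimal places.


Var = (b-a)^2 / 12
(b-a)^2 = (42 - 8)^2 = 1156
Var = 1156/12 ≈ 96.333333

96.3333


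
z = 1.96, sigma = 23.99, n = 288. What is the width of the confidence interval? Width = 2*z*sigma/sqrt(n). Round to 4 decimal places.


width = 2*z*sigma/sqrt(n)
2*z*sigma = 2 * 1.96 * 23.99 = 94.0408
sqrt(288) ≈ 16.970563
width = 94.0408 / 16.970563 ≈ 5.541407

5.5414


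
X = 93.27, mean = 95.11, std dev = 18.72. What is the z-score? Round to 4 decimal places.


z = (X - mu) / sigma
X - mu = 93.27 - 95.11 = -1.84
z = -1.84 / 18.72 = -23/234 ≈ -0.098291

-0.0983


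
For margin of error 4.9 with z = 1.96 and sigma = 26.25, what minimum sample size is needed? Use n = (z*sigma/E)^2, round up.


z*sigma/E = 1.96 * 26.25 / 4.9 = 10.5
(z*sigma/E)^2 = 110.25
round up: n = 111

111


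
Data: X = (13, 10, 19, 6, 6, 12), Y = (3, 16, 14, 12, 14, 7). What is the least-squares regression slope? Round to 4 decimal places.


b = sum((xi-xbar)(yi-ybar)) / sum((xi-xbar)^2)
n = 6, xbar = 66/6 = 11, ybar = 66/6 = 11
Sxy = sum((xi-xbar)(yi-ybar)) = -21
Sxx = sum((xi-xbar)^2) = 120
b = Sxy / Sxx = -0.175

-0.1750


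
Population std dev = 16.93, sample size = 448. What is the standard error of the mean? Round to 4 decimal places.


SE = sigma / sqrt(n)
sqrt(448) ≈ 21.166010
SE = 16.93 / 21.166010 ≈ 0.799867

0.7999


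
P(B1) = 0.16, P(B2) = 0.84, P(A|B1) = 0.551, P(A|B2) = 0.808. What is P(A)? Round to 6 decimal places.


P(A) = P(A|B1)*P(B1) + P(A|B2)*P(B2)
P(A|B1)*P(B1) = 0.551 * 0.16 = 0.08816
P(A|B2)*P(B2) = 0.808 * 0.84 = 0.67872
P(A) = 0.08816 + 0.67872 = 0.76688

0.766880


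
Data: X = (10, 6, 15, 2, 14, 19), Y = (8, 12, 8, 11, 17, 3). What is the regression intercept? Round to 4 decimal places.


a = ybar - b*xbar, where b = sum((xi-xbar)(yi-ybar)) / sum((xi-xbar)^2)
n = 6, xbar = 66/6 = 11, ybar = 59/6 ≈ 9.833333
Sxy = sum((xi-xbar)(yi-ybar)) = -60
Sxx = sum((xi-xbar)^2) = 196
b = Sxy / Sxx = -15/49 ≈ -0.306122
a = 9.833333 - (-0.306122) * 11 = 3881/294 ≈ 13.200680

13.2007


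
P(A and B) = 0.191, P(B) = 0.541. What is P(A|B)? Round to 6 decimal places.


P(A|B) = P(A and B) / P(B) = 0.191 / 0.541 = 191/541 ≈ 0.35304991

0.353050


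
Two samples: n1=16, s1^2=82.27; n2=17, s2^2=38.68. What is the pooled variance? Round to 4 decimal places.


sp^2 = ((n1-1)*s1^2 + (n2-1)*s2^2)/(n1+n2-2)
(n1-1)*s1^2 = 15 * 82.27 = 1234.05
(n2-1)*s2^2 = 16 * 38.68 = 618.88
numerator = 1234.05 + 618.88 = 1852.93
n1+n2-2 = 31
sp^2 = 1852.93 / 31 = 185293/3100 ≈ 59.771935

59.7719


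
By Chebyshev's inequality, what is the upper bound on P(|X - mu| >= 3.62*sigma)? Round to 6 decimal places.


P <= 1/k^2
k^2 = 3.62^2 = 13.1044
1/k^2 = 1 / 13.1044 ≈ 0.07631025

0.076310


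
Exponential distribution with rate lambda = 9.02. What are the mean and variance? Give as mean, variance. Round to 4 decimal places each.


mean = 1/lam, var = 1/lam^2
mean = 1 / 9.02 = 50/451 ≈ 0.110865
lam^2 = 9.02^2 = 81.3604
var = 1 / 81.3604 ≈ 0.012291

0.1109, 0.0123


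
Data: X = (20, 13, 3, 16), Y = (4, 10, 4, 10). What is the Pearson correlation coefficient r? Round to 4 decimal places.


r = sum((xi-xbar)(yi-ybar)) / sqrt(sum((xi-xbar)^2) * sum((yi-ybar)^2))
n = 4, xbar = 52/4 = 13, ybar = 28/4 = 7
Sxy = sum((xi-xbar)(yi-ybar)) = 18
Sxx = sum((xi-xbar)^2) = 158
Syy = sum((yi-ybar)^2) = 36
sqrt(Sxx*Syy) ≈ 75.418831
r = Sxy / sqrt(Sxx*Syy) = 18 / 75.418831 ≈ 0.238667

0.2387


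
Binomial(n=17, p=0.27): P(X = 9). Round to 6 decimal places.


P = C(n,k) * p^k * (1-p)^(n-k)
C(17,9) = 24310
p^k = 0.27^9 ≈ 0.000007625597
(1-p)^(n-k) = 0.73^8 ≈ 0.08064601
P = 24310 * 0.000007625597 * 0.08064601 ≈ 0.014950

0.014950


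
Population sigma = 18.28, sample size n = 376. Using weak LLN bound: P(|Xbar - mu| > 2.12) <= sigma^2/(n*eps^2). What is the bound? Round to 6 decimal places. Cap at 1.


bound = min(1, sigma^2/(n*eps^2))
sigma^2 = 18.28^2 = 334.1584
n*eps^2 = 376 * 2.12^2 = 376 * 4.4944 = 1689.8944
sigma^2/(n*eps^2) = 334.1584 / 1689.8944 ≈ 0.19773922

0.197739


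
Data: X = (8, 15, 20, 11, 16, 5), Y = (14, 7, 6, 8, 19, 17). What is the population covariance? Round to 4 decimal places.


Cov = (1/n)*sum((xi-xbar)(yi-ybar))
n = 6, xbar = 75/6 = 12.5, ybar = 71/6 ≈ 11.833333
sum((xi-xbar)(yi-ybar)) = -73.5
Cov = -73.5 / 6 = -12.25

-12.2500


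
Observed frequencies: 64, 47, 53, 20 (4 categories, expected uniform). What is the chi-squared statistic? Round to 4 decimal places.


chi2 = sum((O-E)^2/E), E = total/4
total = 184, E = 184/4 = 46
(64 - 46)^2 / 46 = 324 / 46 = 162/23 ≈ 7.043478
(47 - 46)^2 / 46 = 1 / 46 = 1/46 ≈ 0.021739
(53 - 46)^2 / 46 = 49 / 46 = 49/46 ≈ 1.065217
(20 - 46)^2 / 46 = 676 / 46 = 338/23 ≈ 14.695652
chi2 = 525/23 ≈ 22.826087

22.8261


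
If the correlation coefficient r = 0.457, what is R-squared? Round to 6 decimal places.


R^2 = r^2 = (0.457)^2 = 0.208849

0.208849


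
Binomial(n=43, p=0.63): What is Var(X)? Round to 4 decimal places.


Var = n*p*(1-p) = 43 * 0.63 * 0.37 = 10.0233

10.0233


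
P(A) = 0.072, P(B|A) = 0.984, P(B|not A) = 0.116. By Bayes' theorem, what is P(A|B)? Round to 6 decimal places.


P(A|B) = P(B|A)*P(A) / P(B), P(B) = P(B|A)*P(A) + P(B|not A)*P(not A)
P(B|A)*P(A) = 0.984 * 0.072 = 0.070848
P(B|not A)*P(not A) = 0.116 * 0.928 = 0.107648
P(B) = 0.070848 + 0.107648 = 0.178496
P(A|B) = 0.070848 / 0.178496 = 1107/2789 ≈ 0.39691646

0.396916


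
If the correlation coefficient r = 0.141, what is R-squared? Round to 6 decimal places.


R^2 = r^2 = (0.141)^2 = 0.019881

0.019881


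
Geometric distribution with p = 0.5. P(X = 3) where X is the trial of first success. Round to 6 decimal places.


P = (1-p)^(k-1) * p
(1-p)^(k-1) = 0.5^2 = 0.25
P = 0.25 * 0.5 = 0.125

0.125000


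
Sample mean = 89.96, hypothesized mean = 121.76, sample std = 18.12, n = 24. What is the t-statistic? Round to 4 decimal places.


t = (xbar - mu0) / (s/sqrt(n))
xbar - mu0 = 89.96 - 121.76 = -31.8
sqrt(24) ≈ 4.89897949
s/sqrt(n) = 18.12 / 4.89897949 ≈ 3.69872951
t = -31.8 / 3.69872951 ≈ -8.597547

-8.5975


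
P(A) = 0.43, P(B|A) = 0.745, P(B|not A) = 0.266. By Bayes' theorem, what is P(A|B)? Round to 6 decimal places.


P(A|B) = P(B|A)*P(A) / P(B), P(B) = P(B|A)*P(A) + P(B|not A)*P(not A)
P(B|A)*P(A) = 0.745 * 0.43 = 0.32035
P(B|not A)*P(not A) = 0.266 * 0.57 = 0.15162
P(B) = 0.32035 + 0.15162 = 0.47197
P(A|B) = 0.32035 / 0.47197 ≈ 0.67875077

0.678751


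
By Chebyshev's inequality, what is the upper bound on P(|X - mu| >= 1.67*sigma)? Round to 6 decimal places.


P <= 1/k^2
k^2 = 1.67^2 = 2.7889
1/k^2 = 1 / 2.7889 ≈ 0.35856431

0.358564


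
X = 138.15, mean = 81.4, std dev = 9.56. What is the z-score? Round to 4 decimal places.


z = (X - mu) / sigma
X - mu = 138.15 - 81.4 = 56.75
z = 56.75 / 9.56 = 5675/956 ≈ 5.936192

5.9362


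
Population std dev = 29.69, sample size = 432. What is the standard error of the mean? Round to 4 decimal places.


SE = sigma / sqrt(n)
sqrt(432) ≈ 20.784610
SE = 29.69 / 20.784610 ≈ 1.428461

1.4285


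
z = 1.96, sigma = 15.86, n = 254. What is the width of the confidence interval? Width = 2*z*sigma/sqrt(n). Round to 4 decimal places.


width = 2*z*sigma/sqrt(n)
2*z*sigma = 2 * 1.96 * 15.86 = 62.1712
sqrt(254) ≈ 15.937377
width = 62.1712 / 15.937377 ≈ 3.900968

3.9010


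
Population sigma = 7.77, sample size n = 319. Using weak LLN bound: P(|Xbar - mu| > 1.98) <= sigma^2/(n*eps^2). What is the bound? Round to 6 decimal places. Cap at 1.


bound = min(1, sigma^2/(n*eps^2))
sigma^2 = 7.77^2 = 60.3729
n*eps^2 = 319 * 1.98^2 = 319 * 3.9204 = 1250.6076
sigma^2/(n*eps^2) = 60.3729 / 1250.6076 ≈ 0.04827485

0.048275


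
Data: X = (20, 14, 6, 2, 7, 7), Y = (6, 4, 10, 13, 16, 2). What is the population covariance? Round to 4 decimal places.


Cov = (1/n)*sum((xi-xbar)(yi-ybar))
n = 6, xbar = 56/6 = 28/3 ≈ 9.333333, ybar = 51/6 = 8.5
sum((xi-xbar)(yi-ybar)) = -88
Cov = -88 / 6 = -44/3 ≈ -14.666667

-14.6667


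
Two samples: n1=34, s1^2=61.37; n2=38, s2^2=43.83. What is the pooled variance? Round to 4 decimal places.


sp^2 = ((n1-1)*s1^2 + (n2-1)*s2^2)/(n1+n2-2)
(n1-1)*s1^2 = 33 * 61.37 = 2025.21
(n2-1)*s2^2 = 37 * 43.83 = 1621.71
numerator = 2025.21 + 1621.71 = 3646.92
n1+n2-2 = 70
sp^2 = 3646.92 / 70 = 91173/1750 ≈ 52.098857

52.0989


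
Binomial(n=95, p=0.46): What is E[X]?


E[X] = n*p = 95 * 0.46 = 43.7

43.7


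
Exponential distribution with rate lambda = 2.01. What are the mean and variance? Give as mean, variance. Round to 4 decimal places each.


mean = 1/lam, var = 1/lam^2
mean = 1 / 2.01 = 100/201 ≈ 0.497512
lam^2 = 2.01^2 = 4.0401
var = 1 / 4.0401 ≈ 0.247519

0.4975, 0.2475


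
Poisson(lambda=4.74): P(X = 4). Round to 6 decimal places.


P = e^(-lam) * lam^k / k!
e^(-4.74) ≈ 0.008738646
lam^k = 4.74^4 ≈ 504.793050
k! = 4! = 24
P = 0.008738646 * 504.793050 / 24 ≈ 0.183800

0.183800


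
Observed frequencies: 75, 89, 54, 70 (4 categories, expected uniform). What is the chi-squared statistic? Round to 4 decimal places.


chi2 = sum((O-E)^2/E), E = total/4
total = 288, E = 288/4 = 72
(75 - 72)^2 / 72 = 9 / 72 = 0.125
(89 - 72)^2 / 72 = 289 / 72 = 289/72 ≈ 4.013889
(54 - 72)^2 / 72 = 324 / 72 = 4.5
(70 - 72)^2 / 72 = 4 / 72 = 1/18 ≈ 0.055556
chi2 = 313/36 ≈ 8.694444

8.6944


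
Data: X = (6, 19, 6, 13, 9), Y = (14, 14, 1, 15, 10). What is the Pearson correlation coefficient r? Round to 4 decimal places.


r = sum((xi-xbar)(yi-ybar)) / sqrt(sum((xi-xbar)^2) * sum((yi-ybar)^2))
n = 5, xbar = 53/5 = 10.6, ybar = 54/5 = 10.8
Sxy = sum((xi-xbar)(yi-ybar)) = 68.6
Sxx = sum((xi-xbar)^2) = 121.2
Syy = sum((yi-ybar)^2) = 134.8
sqrt(Sxx*Syy) ≈ 127.819247
r = Sxy / sqrt(Sxx*Syy) = 68.6 / 127.819247 ≈ 0.536695

0.5367


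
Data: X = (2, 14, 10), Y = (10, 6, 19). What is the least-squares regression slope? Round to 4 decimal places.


b = sum((xi-xbar)(yi-ybar)) / sum((xi-xbar)^2)
n = 3, xbar = 26/3 ≈ 8.666667, ybar = 35/3 ≈ 11.666667
Sxy = sum((xi-xbar)(yi-ybar)) = -28/3 ≈ -9.333333
Sxx = sum((xi-xbar)^2) = 224/3 ≈ 74.666667
b = Sxy / Sxx = -0.125

-0.1250


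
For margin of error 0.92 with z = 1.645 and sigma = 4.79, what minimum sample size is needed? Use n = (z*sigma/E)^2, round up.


z*sigma/E = 1.645 * 4.79 / 0.92 ≈ 8.564728
(z*sigma/E)^2 ≈ 73.354570
round up: n = 74

74


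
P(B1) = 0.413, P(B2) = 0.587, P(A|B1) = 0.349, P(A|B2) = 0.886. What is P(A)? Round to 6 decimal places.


P(A) = P(A|B1)*P(B1) + P(A|B2)*P(B2)
P(A|B1)*P(B1) = 0.349 * 0.413 = 0.144137
P(A|B2)*P(B2) = 0.886 * 0.587 = 0.520082
P(A) = 0.144137 + 0.520082 = 0.664219

0.664219


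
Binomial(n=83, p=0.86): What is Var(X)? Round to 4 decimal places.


Var = n*p*(1-p) = 83 * 0.86 * 0.14 = 9.9932

9.9932


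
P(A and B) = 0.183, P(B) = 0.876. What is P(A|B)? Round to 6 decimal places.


P(A|B) = P(A and B) / P(B) = 0.183 / 0.876 = 61/292 ≈ 0.20890411

0.208904


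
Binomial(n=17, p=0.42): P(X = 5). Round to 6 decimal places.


P = C(n,k) * p^k * (1-p)^(n-k)
C(17,5) = 6188
p^k = 0.42^5 ≈ 0.01306912
(1-p)^(n-k) = 0.58^12 ≈ 0.001449225
P = 6188 * 0.01306912 * 0.001449225 ≈ 0.117201

0.117201


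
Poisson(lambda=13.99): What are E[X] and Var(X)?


E[X] = Var(X) = lambda = 13.99

13.99, 13.99


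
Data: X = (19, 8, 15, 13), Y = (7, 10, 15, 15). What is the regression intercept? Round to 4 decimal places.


a = ybar - b*xbar, where b = sum((xi-xbar)(yi-ybar)) / sum((xi-xbar)^2)
n = 4, xbar = 55/4 = 13.75, ybar = 47/4 = 11.75
Sxy = sum((xi-xbar)(yi-ybar)) = -13.25
Sxx = sum((xi-xbar)^2) = 62.75
b = Sxy / Sxx = -53/251 ≈ -0.211155
a = 11.75 - (-0.211155) * 13.75 = 3678/251 ≈ 14.653386

14.6534


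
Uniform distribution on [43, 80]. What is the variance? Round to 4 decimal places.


Var = (b-a)^2 / 12
(b-a)^2 = (80 - 43)^2 = 1369
Var = 1369/12 ≈ 114.083333

114.0833


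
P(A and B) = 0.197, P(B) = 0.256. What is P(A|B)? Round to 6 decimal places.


P(A|B) = P(A and B) / P(B) = 0.197 / 0.256 = 0.76953125

0.769531


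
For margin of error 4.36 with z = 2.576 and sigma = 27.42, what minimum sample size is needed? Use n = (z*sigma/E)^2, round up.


z*sigma/E = 2.576 * 27.42 / 4.36 ≈ 16.200440
(z*sigma/E)^2 ≈ 262.454268
round up: n = 263

263


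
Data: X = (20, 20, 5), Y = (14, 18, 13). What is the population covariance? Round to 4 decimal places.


Cov = (1/n)*sum((xi-xbar)(yi-ybar))
n = 3, xbar = 45/3 = 15, ybar = 45/3 = 15
sum((xi-xbar)(yi-ybar)) = 30
Cov = 30 / 3 = 10

10.0000


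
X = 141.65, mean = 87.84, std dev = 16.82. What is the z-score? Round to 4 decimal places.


z = (X - mu) / sigma
X - mu = 141.65 - 87.84 = 53.81
z = 53.81 / 16.82 = 5381/1682 ≈ 3.199168

3.1992


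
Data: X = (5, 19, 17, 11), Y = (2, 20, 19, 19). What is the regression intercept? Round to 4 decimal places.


a = ybar - b*xbar, where b = sum((xi-xbar)(yi-ybar)) / sum((xi-xbar)^2)
n = 4, xbar = 52/4 = 13, ybar = 60/4 = 15
Sxy = sum((xi-xbar)(yi-ybar)) = 142
Sxx = sum((xi-xbar)^2) = 120
b = Sxy / Sxx = 71/60 ≈ 1.183333
a = 15 - 1.183333 * 13 = -23/60 ≈ -0.383333

-0.3833


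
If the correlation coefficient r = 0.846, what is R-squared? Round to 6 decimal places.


R^2 = r^2 = (0.846)^2 = 0.715716

0.715716


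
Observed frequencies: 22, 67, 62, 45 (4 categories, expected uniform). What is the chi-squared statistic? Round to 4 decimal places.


chi2 = sum((O-E)^2/E), E = total/4
total = 196, E = 196/4 = 49
(22 - 49)^2 / 49 = 729 / 49 = 729/49 ≈ 14.877551
(67 - 49)^2 / 49 = 324 / 49 = 324/49 ≈ 6.612245
(62 - 49)^2 / 49 = 169 / 49 = 169/49 ≈ 3.448980
(45 - 49)^2 / 49 = 16 / 49 = 16/49 ≈ 0.326531
chi2 = 1238/49 ≈ 25.265306

25.2653


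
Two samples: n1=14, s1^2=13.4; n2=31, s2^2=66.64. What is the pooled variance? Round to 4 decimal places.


sp^2 = ((n1-1)*s1^2 + (n2-1)*s2^2)/(n1+n2-2)
(n1-1)*s1^2 = 13 * 13.4 = 174.2
(n2-1)*s2^2 = 30 * 66.64 = 1999.2
numerator = 174.2 + 1999.2 = 2173.4
n1+n2-2 = 43
sp^2 = 2173.4 / 43 = 10867/215 ≈ 50.544186

50.5442


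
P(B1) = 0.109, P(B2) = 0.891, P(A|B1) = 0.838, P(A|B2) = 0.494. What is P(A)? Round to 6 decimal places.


P(A) = P(A|B1)*P(B1) + P(A|B2)*P(B2)
P(A|B1)*P(B1) = 0.838 * 0.109 = 0.091342
P(A|B2)*P(B2) = 0.494 * 0.891 = 0.440154
P(A) = 0.091342 + 0.440154 = 0.531496

0.531496


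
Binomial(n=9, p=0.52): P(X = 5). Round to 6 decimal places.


P = C(n,k) * p^k * (1-p)^(n-k)
C(9,5) = 126
p^k = 0.52^5 ≈ 0.03802040
(1-p)^(n-k) = 0.48^4 = 0.05308416
P = 126 * 0.03802040 * 0.05308416 ≈ 0.254303

0.254303


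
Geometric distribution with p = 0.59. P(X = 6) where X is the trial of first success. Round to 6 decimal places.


P = (1-p)^(k-1) * p
(1-p)^(k-1) = 0.41^5 ≈ 0.01158562
P = 0.01158562 * 0.59 ≈ 0.006835516

0.006836


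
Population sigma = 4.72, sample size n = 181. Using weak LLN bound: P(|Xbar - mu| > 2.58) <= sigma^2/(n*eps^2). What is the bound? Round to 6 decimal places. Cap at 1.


bound = min(1, sigma^2/(n*eps^2))
sigma^2 = 4.72^2 = 22.2784
n*eps^2 = 181 * 2.58^2 = 181 * 6.6564 = 1204.8084
sigma^2/(n*eps^2) = 22.2784 / 1204.8084 ≈ 0.01849124

0.018491


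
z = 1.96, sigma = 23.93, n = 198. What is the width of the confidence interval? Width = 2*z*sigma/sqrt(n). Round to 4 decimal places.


width = 2*z*sigma/sqrt(n)
2*z*sigma = 2 * 1.96 * 23.93 = 93.8056
sqrt(198) ≈ 14.071247
width = 93.8056 / 14.071247 ≈ 6.666474

6.6665


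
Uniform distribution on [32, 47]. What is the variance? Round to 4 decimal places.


Var = (b-a)^2 / 12
(b-a)^2 = (47 - 32)^2 = 225
Var = 225/12 = 18.75

18.7500


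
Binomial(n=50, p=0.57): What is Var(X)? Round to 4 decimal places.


Var = n*p*(1-p) = 50 * 0.57 * 0.43 = 12.255

12.2550


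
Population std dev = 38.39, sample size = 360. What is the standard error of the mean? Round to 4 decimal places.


SE = sigma / sqrt(n)
sqrt(360) ≈ 18.973666
SE = 38.39 / 18.973666 ≈ 2.023331

2.0233


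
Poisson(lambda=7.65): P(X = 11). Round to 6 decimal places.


P = e^(-lam) * lam^k / k!
e^(-7.65) ≈ 0.0004760441
lam^k = 7.65^11 ≈ 5251408305.387198
k! = 11! = 39916800
P = 0.0004760441 * 5251408305.387198 / 39916800 ≈ 0.062628

0.062628


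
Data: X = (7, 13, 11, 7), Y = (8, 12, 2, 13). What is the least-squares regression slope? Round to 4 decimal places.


b = sum((xi-xbar)(yi-ybar)) / sum((xi-xbar)^2)
n = 4, xbar = 38/4 = 9.5, ybar = 35/4 = 8.75
Sxy = sum((xi-xbar)(yi-ybar)) = -7.5
Sxx = sum((xi-xbar)^2) = 27
b = Sxy / Sxx = -5/18 ≈ -0.277778

-0.2778


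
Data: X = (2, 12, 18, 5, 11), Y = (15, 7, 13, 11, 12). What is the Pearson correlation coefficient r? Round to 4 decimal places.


r = sum((xi-xbar)(yi-ybar)) / sqrt(sum((xi-xbar)^2) * sum((yi-ybar)^2))
n = 5, xbar = 48/5 = 9.6, ybar = 58/5 = 11.6
Sxy = sum((xi-xbar)(yi-ybar)) = -21.8
Sxx = sum((xi-xbar)^2) = 157.2
Syy = sum((yi-ybar)^2) = 35.2
sqrt(Sxx*Syy) ≈ 74.387096
r = Sxy / sqrt(Sxx*Syy) = -21.8 / 74.387096 ≈ -0.293062

-0.2931


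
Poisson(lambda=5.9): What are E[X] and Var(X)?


E[X] = Var(X) = lambda = 5.9

5.9, 5.9


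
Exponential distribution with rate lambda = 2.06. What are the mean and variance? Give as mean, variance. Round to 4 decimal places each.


mean = 1/lam, var = 1/lam^2
mean = 1 / 2.06 = 50/103 ≈ 0.485437
lam^2 = 2.06^2 = 4.2436
var = 1 / 4.2436 ≈ 0.235649

0.4854, 0.2356


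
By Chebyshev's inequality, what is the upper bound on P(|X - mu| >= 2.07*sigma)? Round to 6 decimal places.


P <= 1/k^2
k^2 = 2.07^2 = 4.2849
1/k^2 = 1 / 4.2849 ≈ 0.23337768

0.233378


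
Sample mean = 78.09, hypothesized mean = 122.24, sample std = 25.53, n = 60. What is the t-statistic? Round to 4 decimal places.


t = (xbar - mu0) / (s/sqrt(n))
xbar - mu0 = 78.09 - 122.24 = -44.15
sqrt(60) ≈ 7.74596669
s/sqrt(n) = 25.53 / 7.74596669 ≈ 3.29590883
t = -44.15 / 3.29590883 ≈ -13.395395

-13.3954


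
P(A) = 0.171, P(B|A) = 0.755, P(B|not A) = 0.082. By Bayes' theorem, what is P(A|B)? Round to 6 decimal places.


P(A|B) = P(B|A)*P(A) / P(B), P(B) = P(B|A)*P(A) + P(B|not A)*P(not A)
P(B|A)*P(A) = 0.755 * 0.171 = 0.129105
P(B|not A)*P(not A) = 0.082 * 0.829 = 0.067978
P(B) = 0.129105 + 0.067978 = 0.197083
P(A|B) = 0.129105 / 0.197083 ≈ 0.65507933

0.655079


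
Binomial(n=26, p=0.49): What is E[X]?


E[X] = n*p = 26 * 0.49 = 12.74

12.74


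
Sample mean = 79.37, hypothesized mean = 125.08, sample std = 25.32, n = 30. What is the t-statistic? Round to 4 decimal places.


t = (xbar - mu0) / (s/sqrt(n))
xbar - mu0 = 79.37 - 125.08 = -45.71
sqrt(30) ≈ 5.47722558
s/sqrt(n) = 25.32 / 5.47722558 ≈ 4.62277839
t = -45.71 / 4.62277839 ≈ -9.887993

-9.8880


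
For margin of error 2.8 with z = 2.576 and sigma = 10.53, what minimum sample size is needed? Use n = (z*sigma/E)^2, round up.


z*sigma/E = 2.576 * 10.53 / 2.8 = 9.6876
(z*sigma/E)^2 ≈ 93.849594
round up: n = 94

94


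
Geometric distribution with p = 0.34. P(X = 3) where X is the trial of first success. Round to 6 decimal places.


P = (1-p)^(k-1) * p
(1-p)^(k-1) = 0.66^2 = 0.4356
P = 0.4356 * 0.34 = 0.148104

0.148104


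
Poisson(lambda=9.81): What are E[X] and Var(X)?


E[X] = Var(X) = lambda = 9.81

9.81, 9.81


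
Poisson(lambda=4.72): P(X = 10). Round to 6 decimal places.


P = e^(-lam) * lam^k / k!
e^(-4.72) ≈ 0.008915179
lam^k = 4.72^10 ≈ 5488074.349660
k! = 10! = 3628800
P = 0.008915179 * 5488074.349660 / 3628800 ≈ 0.013483

0.013483


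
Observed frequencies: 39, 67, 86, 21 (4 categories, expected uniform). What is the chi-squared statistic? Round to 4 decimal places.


chi2 = sum((O-E)^2/E), E = total/4
total = 213, E = 213/4 = 53.25
(39 - 53.25)^2 / 53.25 = 203.0625 / 53.25 = 1083/284 ≈ 3.813380
(67 - 53.25)^2 / 53.25 = 189.0625 / 53.25 = 3025/852 ≈ 3.550469
(86 - 53.25)^2 / 53.25 = 1072.5625 / 53.25 = 17161/852 ≈ 20.142019
(21 - 53.25)^2 / 53.25 = 1040.0625 / 53.25 = 5547/284 ≈ 19.531690
chi2 = 10019/213 ≈ 47.037559

47.0376
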